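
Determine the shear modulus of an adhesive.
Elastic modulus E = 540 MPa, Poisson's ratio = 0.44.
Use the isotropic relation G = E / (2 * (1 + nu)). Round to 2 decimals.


G = 540 / (2*(1+0.44)) = 540 / 2.88
= 187.50 MPa

187.50


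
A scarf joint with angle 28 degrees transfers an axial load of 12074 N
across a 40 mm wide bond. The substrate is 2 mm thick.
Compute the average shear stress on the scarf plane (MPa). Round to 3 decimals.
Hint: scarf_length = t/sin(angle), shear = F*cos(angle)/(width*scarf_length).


scarf_length = 2 / sin(28 deg) = 4.2601 mm
cos(28 deg) = 0.882948
shear stress = 12074 * 0.882948 / (40 * 4.2601)
= 62.561 MPa

62.561


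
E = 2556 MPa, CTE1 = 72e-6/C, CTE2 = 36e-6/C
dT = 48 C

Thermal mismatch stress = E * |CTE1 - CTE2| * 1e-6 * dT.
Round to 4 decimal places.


= 2556 * 36e-6 * 48
= 4.4168 MPa

4.4168


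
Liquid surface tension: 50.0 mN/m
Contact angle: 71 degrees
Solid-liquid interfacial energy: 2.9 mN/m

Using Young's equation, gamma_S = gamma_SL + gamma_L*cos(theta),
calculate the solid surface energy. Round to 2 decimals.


gamma_S = 2.9 + 50.0 * cos(71)
= 19.18 mN/m

19.18


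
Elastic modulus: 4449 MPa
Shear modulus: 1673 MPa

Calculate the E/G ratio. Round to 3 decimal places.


E / G = 4449 / 1673 = 2.659

2.659


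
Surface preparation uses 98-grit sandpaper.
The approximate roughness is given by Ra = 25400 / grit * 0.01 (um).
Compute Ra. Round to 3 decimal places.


Ra = 25400 / 98 * 0.01
= 254 / 98
= 2.592 um

2.592


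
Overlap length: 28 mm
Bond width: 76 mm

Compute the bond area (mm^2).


Bond area = 28 * 76 = 2128 mm^2

2128


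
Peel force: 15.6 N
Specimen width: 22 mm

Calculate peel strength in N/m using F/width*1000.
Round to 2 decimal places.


Peel strength = 15.6 / 22 * 1000 = 709.09 N/m

709.09


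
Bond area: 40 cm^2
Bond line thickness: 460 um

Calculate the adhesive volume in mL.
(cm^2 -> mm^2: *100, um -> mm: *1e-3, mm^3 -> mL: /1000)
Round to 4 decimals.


V = 40*100 * 460*1e-3 / 1000
= 1.8400 mL

1.8400


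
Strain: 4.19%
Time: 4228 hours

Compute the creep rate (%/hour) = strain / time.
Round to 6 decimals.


Creep rate = 4.19 / 4228
= 0.000991 %/h

0.000991


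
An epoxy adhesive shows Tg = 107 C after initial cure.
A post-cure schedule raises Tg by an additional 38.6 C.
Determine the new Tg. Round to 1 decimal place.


New Tg = 107 + 38.6
= 145.6 C

145.6


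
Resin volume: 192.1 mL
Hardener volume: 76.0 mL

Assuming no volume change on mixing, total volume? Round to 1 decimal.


V_total = 192.1 + 76.0 = 268.1 mL

268.1


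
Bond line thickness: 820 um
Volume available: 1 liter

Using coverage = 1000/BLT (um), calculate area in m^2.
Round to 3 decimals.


1 L = 1e6 mm^3, thickness = 820 um = 0.82 mm
Area = 1e6 / 0.82 mm^2 = (1e6 / 0.82) / 1e6 m^2 = 1000 / 820 m^2
= 1.220 m^2

1.220


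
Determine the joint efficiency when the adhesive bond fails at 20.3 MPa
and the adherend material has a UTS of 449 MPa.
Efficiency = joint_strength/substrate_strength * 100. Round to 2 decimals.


Joint efficiency = 20.3 / 449 * 100
= 4.52%

4.52


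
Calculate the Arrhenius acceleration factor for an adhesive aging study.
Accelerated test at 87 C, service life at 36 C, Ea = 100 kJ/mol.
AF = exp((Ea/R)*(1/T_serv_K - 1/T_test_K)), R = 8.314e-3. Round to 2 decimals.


T_test = 360.15 K, T_serv = 309.15 K
Ea/R = 100 / 0.008314 = 12027.90
AF = exp(12027.90 * (1/309.15 - 1/360.15))
= 247.01

247.01


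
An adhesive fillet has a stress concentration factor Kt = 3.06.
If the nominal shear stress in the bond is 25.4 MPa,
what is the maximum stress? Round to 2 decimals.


Max stress = 25.4 * 3.06 = 77.72 MPa

77.72


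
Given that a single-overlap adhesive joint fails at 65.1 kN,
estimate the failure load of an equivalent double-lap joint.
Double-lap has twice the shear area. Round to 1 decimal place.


Double-lap factor = 2
Expected load = 65.1 * 2 = 130.2 kN

130.2


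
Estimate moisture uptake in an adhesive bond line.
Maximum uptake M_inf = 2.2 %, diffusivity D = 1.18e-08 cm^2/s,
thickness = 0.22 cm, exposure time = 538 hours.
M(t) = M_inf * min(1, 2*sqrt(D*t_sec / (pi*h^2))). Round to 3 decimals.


Convert time: 538 h = 1936800 s
ratio = min(1, 2*sqrt(1.18e-08*1936800/(pi*0.22^2)))
= 0.775382
M(t) = 2.2 * 0.775382 = 1.706%

1.706


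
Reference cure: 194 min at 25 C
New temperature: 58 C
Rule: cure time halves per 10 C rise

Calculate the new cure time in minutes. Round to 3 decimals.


factor = 2^((58-25)/10) = 9.8492
t_new = 194 / 9.8492 = 19.697 min

19.697


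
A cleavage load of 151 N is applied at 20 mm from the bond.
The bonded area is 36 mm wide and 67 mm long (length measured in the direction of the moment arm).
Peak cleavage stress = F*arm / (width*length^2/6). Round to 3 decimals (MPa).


Moment = 151 * 20 = 3020 N*mm
Section modulus = 36 * 4489 / 6 = 161604 / 6 mm^3
Stress = 3020 / (161604 / 6) = 18120 / 161604
= 0.112 MPa

0.112


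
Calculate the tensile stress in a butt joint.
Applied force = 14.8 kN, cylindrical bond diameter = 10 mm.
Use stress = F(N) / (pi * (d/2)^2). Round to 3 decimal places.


A = pi * 5.0^2 = 78.5398 mm^2
sigma = 14800.0 / 78.5398 = 188.439 MPa

188.439


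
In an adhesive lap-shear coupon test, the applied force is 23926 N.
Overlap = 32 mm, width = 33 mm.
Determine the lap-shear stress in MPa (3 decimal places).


stress = F / (overlap * width)
= 23926 / (32 * 33)
= 22.657 MPa

22.657


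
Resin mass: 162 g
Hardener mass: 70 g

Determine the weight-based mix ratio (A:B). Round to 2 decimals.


Ratio = 162 / 70 = 2.31

2.31


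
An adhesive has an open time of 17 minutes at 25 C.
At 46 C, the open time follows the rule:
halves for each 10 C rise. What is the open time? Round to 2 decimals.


Factor = 2^((46-25)/10) = 4.2871
Open time = 17 / 4.2871 = 3.97 min

3.97


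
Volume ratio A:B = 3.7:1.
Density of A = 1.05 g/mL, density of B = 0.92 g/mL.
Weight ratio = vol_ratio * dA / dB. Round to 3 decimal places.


Wt ratio = 3.7 * 1.05 / 0.92
= 4.223

4.223


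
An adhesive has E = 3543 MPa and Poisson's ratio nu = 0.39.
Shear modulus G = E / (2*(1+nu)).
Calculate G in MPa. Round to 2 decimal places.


G = 3543 / (2*(1+0.39))
= 3543 / 2.78
= 1274.46 MPa

1274.46


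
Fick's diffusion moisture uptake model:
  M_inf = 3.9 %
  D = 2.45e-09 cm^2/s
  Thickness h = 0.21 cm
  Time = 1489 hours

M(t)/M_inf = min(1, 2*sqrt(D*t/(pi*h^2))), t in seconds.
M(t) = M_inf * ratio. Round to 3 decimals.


t_sec = 1489 * 3600 = 5360400
ratio = 2*sqrt(2.45e-09*5360400/(pi*0.21^2))
= min(1, 0.615768)
= 0.615768
M(t) = 3.9 * 0.615768 = 2.401 %

2.401


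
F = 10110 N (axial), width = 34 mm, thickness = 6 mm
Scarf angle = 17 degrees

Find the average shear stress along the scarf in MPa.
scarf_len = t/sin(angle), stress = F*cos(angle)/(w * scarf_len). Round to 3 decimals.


scarf_len = 6/sin(17 deg) = 20.5218
cos(17 deg) = 0.956305
stress = 10110*0.956305/(34*20.5218) = 13.856 MPa

13.856


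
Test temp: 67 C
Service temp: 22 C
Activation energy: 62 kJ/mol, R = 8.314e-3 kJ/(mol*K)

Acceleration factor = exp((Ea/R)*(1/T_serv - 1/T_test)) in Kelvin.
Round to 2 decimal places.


AF = exp((62/0.008314)*(1/295.15 - 1/340.15))
= 28.29

28.29


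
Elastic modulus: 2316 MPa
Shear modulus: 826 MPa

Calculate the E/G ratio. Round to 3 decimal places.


E / G = 2316 / 826 = 2.804

2.804


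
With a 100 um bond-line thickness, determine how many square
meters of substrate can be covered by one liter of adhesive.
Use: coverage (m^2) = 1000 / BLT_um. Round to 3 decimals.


Coverage = 1000 / 100 = 10.000 m^2

10.000


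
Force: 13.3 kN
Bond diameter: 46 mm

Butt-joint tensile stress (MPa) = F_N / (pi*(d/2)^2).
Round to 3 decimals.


F_N = 13.3 * 1000 = 13300.0 N
A = pi*(23.0)^2 = 1661.9025 mm^2
stress = 13300.0 / 1661.9025 = 8.003 MPa

8.003


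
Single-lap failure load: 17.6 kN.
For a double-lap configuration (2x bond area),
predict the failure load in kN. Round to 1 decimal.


Failure load = 17.6 * 2 = 35.2 kN

35.2


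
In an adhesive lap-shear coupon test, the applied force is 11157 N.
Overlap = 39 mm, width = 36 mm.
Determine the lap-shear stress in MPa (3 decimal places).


stress = F / (overlap * width)
= 11157 / (39 * 36)
= 7.947 MPa

7.947


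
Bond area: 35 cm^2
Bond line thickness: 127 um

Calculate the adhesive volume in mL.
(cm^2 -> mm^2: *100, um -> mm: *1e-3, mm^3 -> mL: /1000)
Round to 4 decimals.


V = 35*100 * 127*1e-3 / 1000
= 0.4445 mL

0.4445


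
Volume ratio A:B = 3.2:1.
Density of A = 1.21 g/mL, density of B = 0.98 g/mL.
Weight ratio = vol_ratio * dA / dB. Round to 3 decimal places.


Wt ratio = 3.2 * 1.21 / 0.98
= 3.951

3.951


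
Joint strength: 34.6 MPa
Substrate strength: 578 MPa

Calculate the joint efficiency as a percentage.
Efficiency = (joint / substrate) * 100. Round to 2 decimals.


Efficiency = (34.6 / 578) * 100 = 5.99%

5.99


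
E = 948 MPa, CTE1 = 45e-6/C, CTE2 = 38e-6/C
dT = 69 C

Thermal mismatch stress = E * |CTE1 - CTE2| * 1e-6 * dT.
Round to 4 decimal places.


= 948 * 7e-6 * 69
= 0.4579 MPa

0.4579


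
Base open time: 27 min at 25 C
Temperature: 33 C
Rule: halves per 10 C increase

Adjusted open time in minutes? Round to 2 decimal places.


Acceleration = 2^((33-25)/10) = 1.7411
Open time = 27 / 1.7411 = 15.51 min

15.51


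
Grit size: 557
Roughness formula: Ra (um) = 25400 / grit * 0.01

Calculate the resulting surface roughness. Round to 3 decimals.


Ra = 25400 / 557 * 0.01
= 0.456 um

0.456


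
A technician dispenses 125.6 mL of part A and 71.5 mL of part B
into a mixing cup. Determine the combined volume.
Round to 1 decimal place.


Combined volume = 125.6 + 71.5
= 197.1 mL

197.1


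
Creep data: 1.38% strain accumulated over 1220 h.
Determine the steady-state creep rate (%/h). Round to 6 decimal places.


Rate = 1.38 / 1220 = 0.001131 %/h

0.001131


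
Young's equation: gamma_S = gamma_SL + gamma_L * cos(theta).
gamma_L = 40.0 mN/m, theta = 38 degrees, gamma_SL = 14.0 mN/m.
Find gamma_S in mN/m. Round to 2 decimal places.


cos(38 deg) = 0.788011
gamma_S = 14.0 + 40.0 * 0.788011
= 45.52 mN/m

45.52


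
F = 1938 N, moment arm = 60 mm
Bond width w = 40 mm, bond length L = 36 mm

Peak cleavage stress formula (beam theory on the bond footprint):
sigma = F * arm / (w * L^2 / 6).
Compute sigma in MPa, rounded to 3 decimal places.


sigma = (1938 * 60) / (40 * 1296 / 6)
= 116280 * 6 / 51840
= 697680 / 51840
= 13.458 MPa

13.458


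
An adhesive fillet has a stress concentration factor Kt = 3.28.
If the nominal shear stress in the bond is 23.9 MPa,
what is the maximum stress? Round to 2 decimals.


Max stress = 23.9 * 3.28 = 78.39 MPa

78.39


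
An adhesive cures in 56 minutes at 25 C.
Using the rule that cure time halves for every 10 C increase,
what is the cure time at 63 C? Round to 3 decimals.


Factor = 2^((63 - 25) / 10) = 13.9288
Cure time = 56 / 13.9288
= 4.020 minutes

4.020


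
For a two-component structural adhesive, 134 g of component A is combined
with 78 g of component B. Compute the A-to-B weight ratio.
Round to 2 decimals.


Weight ratio A:B = 134 / 78
= 1.72

1.72


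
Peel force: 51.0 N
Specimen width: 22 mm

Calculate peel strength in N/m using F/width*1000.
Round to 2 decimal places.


Peel strength = 51.0 / 22 * 1000 = 2318.18 N/m

2318.18


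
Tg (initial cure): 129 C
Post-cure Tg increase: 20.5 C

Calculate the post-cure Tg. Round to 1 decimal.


Post-cure Tg = 129 + 20.5 = 149.5 C

149.5


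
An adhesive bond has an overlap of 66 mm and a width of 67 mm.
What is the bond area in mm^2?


Bond area = overlap * width
= 66 * 67
= 4422 mm^2

4422


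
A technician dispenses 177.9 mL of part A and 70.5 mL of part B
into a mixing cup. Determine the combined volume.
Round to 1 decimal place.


Combined volume = 177.9 + 70.5
= 248.4 mL

248.4


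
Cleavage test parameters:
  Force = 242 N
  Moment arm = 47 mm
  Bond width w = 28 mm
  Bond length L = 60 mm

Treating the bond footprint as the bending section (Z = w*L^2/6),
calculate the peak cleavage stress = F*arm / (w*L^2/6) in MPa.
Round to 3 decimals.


M = 242 * 47 = 11374 N*mm
Z = 28 * 60^2 / 6 = 100800 / 6 mm^3
sigma = M / Z = 6 * 11374 / 100800 = 68244 / 100800
= 0.677 MPa

0.677


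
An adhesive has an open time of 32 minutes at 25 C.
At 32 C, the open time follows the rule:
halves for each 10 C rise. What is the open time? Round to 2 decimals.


Factor = 2^((32-25)/10) = 1.6245
Open time = 32 / 1.6245 = 19.70 min

19.70


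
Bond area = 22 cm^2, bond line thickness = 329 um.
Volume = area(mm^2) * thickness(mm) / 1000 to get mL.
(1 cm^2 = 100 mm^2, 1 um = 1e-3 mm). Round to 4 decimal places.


area_mm2 = 22 * 100 = 2200
blt_mm = 329 * 1e-3 = 0.329
vol_mm3 = 2200 * 0.329 = 723.8
vol_mL = 723.8 / 1000 = 0.7238 mL

0.7238


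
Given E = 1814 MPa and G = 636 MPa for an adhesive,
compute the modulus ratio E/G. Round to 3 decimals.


E/G ratio = 1814 / 636 = 2.852

2.852


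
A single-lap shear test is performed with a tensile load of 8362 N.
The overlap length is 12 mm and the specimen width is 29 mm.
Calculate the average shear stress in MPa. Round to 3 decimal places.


Shear stress = F / (overlap * width)
= 8362 / (12 * 29)
= 8362 / 348
= 24.029 MPa

24.029


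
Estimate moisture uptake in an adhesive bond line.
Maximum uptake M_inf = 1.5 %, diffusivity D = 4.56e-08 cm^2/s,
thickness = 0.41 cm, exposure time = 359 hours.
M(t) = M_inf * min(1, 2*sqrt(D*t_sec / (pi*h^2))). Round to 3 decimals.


Convert time: 359 h = 1292400 s
ratio = min(1, 2*sqrt(4.56e-08*1292400/(pi*0.41^2)))
= 0.668116
M(t) = 1.5 * 0.668116 = 1.002%

1.002


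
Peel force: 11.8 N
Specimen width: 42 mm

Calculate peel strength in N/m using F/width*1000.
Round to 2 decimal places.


Peel strength = 11.8 / 42 * 1000 = 280.95 N/m

280.95


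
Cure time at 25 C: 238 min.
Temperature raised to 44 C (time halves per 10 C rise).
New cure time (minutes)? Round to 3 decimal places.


Acceleration factor = 2^(19/10) = 3.7321
New time = 238 / 3.7321 = 63.771 min

63.771


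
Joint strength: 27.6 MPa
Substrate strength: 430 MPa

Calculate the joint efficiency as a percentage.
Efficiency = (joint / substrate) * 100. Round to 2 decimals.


Efficiency = (27.6 / 430) * 100 = 6.42%

6.42


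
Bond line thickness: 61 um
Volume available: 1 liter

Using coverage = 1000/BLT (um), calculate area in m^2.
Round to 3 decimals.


1 L = 1e6 mm^3, thickness = 61 um = 0.061 mm
Area = 1e6 / 0.061 mm^2 = (1e6 / 0.061) / 1e6 m^2 = 1000 / 61 m^2
= 16.393 m^2

16.393


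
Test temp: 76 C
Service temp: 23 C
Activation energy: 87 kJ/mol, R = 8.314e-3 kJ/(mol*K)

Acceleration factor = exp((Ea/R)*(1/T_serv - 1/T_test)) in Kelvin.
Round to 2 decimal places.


AF = exp((87/0.008314)*(1/296.15 - 1/349.15))
= 213.51

213.51


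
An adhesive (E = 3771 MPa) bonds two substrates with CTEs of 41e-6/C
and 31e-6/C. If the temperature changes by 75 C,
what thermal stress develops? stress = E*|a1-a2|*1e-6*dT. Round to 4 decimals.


Stress = 3771 * |41 - 31| * 1e-6 * 75
= 2.8283 MPa

2.8283


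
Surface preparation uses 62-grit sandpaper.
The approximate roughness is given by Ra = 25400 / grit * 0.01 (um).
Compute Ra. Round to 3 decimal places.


Ra = 25400 / 62 * 0.01
= 254 / 62
= 4.097 um

4.097


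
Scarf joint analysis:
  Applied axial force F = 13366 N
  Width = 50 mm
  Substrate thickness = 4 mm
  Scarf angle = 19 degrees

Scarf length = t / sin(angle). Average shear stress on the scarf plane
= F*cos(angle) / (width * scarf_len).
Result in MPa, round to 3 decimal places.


Scarf length = 4 / sin(19 deg) = 12.2862 mm
cos(19 deg) = 0.945519
Shear = 13366 * 0.945519 / (50 * 12.2862)
= 20.572 MPa

20.572


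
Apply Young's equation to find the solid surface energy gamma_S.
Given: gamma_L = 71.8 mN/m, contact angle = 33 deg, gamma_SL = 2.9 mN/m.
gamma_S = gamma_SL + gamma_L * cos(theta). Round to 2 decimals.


theta_rad = 33 * pi/180 = 0.575959
gamma_S = 2.9 + 71.8 * cos(0.575959)
= 63.12 mN/m

63.12


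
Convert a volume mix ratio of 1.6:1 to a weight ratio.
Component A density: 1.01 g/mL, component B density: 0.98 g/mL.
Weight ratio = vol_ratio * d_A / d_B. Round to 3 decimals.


= 1.6 * 1.01 / 0.98 = 1.649

1.649


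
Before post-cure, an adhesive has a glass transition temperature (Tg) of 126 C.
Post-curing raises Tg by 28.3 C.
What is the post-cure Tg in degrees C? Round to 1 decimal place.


Tg_post = Tg_base + delta_Tg
= 126 + 28.3
= 154.3 C

154.3


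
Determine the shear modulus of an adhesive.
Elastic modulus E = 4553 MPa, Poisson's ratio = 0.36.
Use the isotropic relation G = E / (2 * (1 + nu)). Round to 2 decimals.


G = 4553 / (2*(1+0.36)) = 4553 / 2.72
= 1673.90 MPa

1673.90


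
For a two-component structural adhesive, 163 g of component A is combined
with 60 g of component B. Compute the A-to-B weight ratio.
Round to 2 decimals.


Weight ratio A:B = 163 / 60
= 2.72

2.72


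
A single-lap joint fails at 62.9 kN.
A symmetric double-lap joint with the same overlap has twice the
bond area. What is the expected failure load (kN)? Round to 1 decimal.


Double-lap load = 2 * 62.9 = 125.8 kN

125.8


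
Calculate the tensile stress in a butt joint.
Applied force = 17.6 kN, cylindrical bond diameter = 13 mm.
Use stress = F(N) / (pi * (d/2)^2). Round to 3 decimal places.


A = pi * 6.5^2 = 132.7323 mm^2
sigma = 17600.0 / 132.7323 = 132.598 MPa

132.598


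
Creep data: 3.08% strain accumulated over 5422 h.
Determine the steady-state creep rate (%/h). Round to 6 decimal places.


Rate = 3.08 / 5422 = 0.000568 %/h

0.000568


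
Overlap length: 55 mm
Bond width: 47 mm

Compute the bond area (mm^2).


Bond area = 55 * 47 = 2585 mm^2

2585


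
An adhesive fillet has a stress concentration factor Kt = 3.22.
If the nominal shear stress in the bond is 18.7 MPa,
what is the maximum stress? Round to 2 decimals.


Max stress = 18.7 * 3.22 = 60.21 MPa

60.21


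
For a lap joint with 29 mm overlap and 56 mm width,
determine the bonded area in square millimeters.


Area = 29 * 56 = 1624 mm^2

1624


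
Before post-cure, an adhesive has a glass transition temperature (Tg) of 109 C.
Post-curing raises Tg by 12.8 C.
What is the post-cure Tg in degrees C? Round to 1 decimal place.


Tg_post = Tg_base + delta_Tg
= 109 + 12.8
= 121.8 C

121.8


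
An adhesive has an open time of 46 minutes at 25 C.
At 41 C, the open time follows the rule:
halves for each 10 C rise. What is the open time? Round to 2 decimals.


Factor = 2^((41-25)/10) = 3.0314
Open time = 46 / 3.0314 = 15.17 min

15.17


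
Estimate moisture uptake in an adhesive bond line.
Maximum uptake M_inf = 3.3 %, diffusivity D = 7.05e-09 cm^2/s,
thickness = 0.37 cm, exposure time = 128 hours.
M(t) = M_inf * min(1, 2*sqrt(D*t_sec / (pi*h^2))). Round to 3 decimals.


Convert time: 128 h = 460800 s
ratio = min(1, 2*sqrt(7.05e-09*460800/(pi*0.37^2)))
= 0.173822
M(t) = 3.3 * 0.173822 = 0.574%

0.574


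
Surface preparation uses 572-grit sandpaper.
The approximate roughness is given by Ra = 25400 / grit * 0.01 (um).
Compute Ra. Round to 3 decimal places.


Ra = 25400 / 572 * 0.01
= 254 / 572
= 0.444 um

0.444


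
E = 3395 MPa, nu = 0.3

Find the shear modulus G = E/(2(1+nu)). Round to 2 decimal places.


G = 3395 / (2 * 1.30)
= 1305.77 MPa

1305.77


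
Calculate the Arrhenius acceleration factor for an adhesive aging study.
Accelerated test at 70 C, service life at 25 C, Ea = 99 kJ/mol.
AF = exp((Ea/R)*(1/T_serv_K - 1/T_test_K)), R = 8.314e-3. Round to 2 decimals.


T_test = 343.15 K, T_serv = 298.15 K
Ea/R = 99 / 0.008314 = 11907.63
AF = exp(11907.63 * (1/298.15 - 1/343.15))
= 188.19

188.19


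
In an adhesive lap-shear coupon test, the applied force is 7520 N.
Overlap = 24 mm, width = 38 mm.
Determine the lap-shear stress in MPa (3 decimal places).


stress = F / (overlap * width)
= 7520 / (24 * 38)
= 8.246 MPa

8.246


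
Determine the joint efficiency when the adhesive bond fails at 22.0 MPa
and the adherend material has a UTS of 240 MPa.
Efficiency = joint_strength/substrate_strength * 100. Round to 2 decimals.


Joint efficiency = 22.0 / 240 * 100
= 9.17%

9.17


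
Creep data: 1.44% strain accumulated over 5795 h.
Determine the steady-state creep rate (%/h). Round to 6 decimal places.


Rate = 1.44 / 5795 = 0.000248 %/h

0.000248


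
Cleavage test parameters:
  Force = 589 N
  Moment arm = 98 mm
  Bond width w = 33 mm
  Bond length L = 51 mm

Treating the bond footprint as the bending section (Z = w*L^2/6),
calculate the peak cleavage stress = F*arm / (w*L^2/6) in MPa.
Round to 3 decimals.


M = 589 * 98 = 57722 N*mm
Z = 33 * 51^2 / 6 = 85833 / 6 mm^3
sigma = M / Z = 6 * 57722 / 85833 = 346332 / 85833
= 4.035 MPa

4.035


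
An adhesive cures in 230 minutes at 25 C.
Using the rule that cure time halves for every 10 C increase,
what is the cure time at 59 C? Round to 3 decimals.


Factor = 2^((59 - 25) / 10) = 10.5561
Cure time = 230 / 10.5561
= 21.788 minutes

21.788


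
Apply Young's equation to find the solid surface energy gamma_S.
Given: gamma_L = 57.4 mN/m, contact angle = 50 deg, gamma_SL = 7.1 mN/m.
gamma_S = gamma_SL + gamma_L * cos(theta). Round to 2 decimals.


theta_rad = 50 * pi/180 = 0.872665
gamma_S = 7.1 + 57.4 * cos(0.872665)
= 44.00 mN/m

44.00


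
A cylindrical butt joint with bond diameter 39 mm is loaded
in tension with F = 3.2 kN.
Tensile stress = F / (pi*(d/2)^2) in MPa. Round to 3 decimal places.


Area = pi * (39/2)^2 = 1194.5906 mm^2
Stress = 3.2*1000 / 1194.5906
= 2.679 MPa

2.679


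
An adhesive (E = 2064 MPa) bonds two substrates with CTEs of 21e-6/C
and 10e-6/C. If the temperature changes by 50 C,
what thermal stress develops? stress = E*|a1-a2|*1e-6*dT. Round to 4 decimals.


Stress = 2064 * |21 - 10| * 1e-6 * 50
= 1.1352 MPa

1.1352


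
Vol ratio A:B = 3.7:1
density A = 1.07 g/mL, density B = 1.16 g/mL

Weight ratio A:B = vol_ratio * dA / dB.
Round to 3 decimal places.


Weight ratio = 3.7 * 1.07 / 1.16
= 3.413

3.413


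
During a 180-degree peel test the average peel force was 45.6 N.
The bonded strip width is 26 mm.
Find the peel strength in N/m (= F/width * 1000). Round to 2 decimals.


Peel strength = F/width * 1000
= 45.6 / 26 * 1000
= 1753.85 N/m

1753.85


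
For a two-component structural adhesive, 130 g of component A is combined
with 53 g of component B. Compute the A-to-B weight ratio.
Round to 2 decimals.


Weight ratio A:B = 130 / 53
= 2.45

2.45


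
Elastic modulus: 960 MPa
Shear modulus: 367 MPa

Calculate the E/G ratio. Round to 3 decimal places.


E / G = 960 / 367 = 2.616

2.616


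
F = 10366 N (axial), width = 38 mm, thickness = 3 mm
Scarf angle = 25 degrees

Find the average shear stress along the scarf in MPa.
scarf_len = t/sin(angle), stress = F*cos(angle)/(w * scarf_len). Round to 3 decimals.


scarf_len = 3/sin(25 deg) = 7.0986
cos(25 deg) = 0.906308
stress = 10366*0.906308/(38*7.0986) = 34.828 MPa

34.828


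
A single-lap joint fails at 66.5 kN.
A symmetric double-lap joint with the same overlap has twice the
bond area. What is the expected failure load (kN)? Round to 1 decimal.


Double-lap load = 2 * 66.5 = 133.0 kN

133.0


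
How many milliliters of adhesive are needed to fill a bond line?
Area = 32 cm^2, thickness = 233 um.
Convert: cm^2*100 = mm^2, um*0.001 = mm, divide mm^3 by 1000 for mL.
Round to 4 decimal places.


= (32 * 100) * (233 * 0.001) / 1000
= 0.7456 mL

0.7456


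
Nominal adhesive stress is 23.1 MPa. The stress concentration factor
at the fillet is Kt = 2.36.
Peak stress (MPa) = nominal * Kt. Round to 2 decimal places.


Peak = 23.1 * 2.36 = 54.52 MPa

54.52


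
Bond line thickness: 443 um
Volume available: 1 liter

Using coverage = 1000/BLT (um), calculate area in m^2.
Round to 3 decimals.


1 L = 1e6 mm^3, thickness = 443 um = 0.443 mm
Area = 1e6 / 0.443 mm^2 = (1e6 / 0.443) / 1e6 m^2 = 1000 / 443 m^2
= 2.257 m^2

2.257


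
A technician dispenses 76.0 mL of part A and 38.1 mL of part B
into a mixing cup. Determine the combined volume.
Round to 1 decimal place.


Combined volume = 76.0 + 38.1
= 114.1 mL

114.1


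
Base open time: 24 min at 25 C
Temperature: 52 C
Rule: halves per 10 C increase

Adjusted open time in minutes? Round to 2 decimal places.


Acceleration = 2^((52-25)/10) = 6.4980
Open time = 24 / 6.4980 = 3.69 min

3.69


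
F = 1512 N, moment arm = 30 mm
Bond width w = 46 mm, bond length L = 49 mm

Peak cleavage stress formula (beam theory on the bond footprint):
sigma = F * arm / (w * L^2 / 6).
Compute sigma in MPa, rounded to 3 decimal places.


sigma = (1512 * 30) / (46 * 2401 / 6)
= 45360 * 6 / 110446
= 272160 / 110446
= 2.464 MPa

2.464


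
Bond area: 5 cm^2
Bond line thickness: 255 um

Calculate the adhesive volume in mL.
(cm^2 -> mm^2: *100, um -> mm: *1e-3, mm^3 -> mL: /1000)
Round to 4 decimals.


V = 5*100 * 255*1e-3 / 1000
= 0.1275 mL

0.1275


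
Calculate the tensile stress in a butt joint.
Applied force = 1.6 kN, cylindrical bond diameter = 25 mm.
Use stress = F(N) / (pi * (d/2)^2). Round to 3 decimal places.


A = pi * 12.5^2 = 490.8739 mm^2
sigma = 1600.0 / 490.8739 = 3.259 MPa

3.259


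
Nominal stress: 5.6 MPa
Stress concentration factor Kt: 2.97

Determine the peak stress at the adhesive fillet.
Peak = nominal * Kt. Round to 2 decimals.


Peak stress = 5.6 * 2.97
= 16.63 MPa

16.63


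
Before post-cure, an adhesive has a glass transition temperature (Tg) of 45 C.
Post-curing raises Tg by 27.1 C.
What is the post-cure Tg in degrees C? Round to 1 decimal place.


Tg_post = Tg_base + delta_Tg
= 45 + 27.1
= 72.1 C

72.1


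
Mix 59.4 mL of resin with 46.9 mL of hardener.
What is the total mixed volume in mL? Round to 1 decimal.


Total = 59.4 + 46.9 = 106.3 mL

106.3


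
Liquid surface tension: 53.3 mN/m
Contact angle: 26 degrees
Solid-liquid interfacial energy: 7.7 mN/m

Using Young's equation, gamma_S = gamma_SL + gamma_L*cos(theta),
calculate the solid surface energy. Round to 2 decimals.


gamma_S = 7.7 + 53.3 * cos(26)
= 55.61 mN/m

55.61


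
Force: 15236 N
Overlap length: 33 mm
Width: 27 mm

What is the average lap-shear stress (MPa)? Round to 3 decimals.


Average shear stress = F / (overlap * width)
= 15236 / (33 * 27)
= 17.100 MPa

17.100


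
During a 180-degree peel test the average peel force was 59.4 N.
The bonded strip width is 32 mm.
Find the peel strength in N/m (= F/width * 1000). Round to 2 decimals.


Peel strength = F/width * 1000
= 59.4 / 32 * 1000
= 1856.25 N/m

1856.25


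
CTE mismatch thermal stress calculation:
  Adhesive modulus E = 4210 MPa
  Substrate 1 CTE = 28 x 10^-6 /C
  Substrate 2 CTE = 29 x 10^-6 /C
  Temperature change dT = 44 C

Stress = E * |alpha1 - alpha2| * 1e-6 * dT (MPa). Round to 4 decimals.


delta_alpha = |28 - 29| = 1 x 10^-6/C
Stress = 4210 * 1e-6 * 44
= 0.1852 MPa

0.1852


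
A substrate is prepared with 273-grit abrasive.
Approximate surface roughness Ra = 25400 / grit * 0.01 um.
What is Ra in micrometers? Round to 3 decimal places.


Ra = 25400 / 273 * 0.01 = 0.930 um

0.930


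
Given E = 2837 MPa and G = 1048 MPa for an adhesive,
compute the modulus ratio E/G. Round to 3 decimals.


E/G ratio = 2837 / 1048 = 2.707

2.707


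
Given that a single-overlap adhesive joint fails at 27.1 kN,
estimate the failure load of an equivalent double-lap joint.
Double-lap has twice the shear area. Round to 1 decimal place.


Double-lap factor = 2
Expected load = 27.1 * 2 = 54.2 kN

54.2


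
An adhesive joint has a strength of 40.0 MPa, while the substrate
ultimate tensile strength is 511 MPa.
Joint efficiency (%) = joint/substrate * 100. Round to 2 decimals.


Efficiency = 40.0 / 511 * 100
= 7.83%

7.83


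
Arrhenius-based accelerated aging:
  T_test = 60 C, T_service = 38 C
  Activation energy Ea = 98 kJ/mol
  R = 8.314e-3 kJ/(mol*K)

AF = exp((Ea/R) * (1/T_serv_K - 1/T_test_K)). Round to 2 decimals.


T_test_K = 333.15, T_serv_K = 311.15
AF = exp((98/8.314e-3) * (1/311.15 - 1/333.15))
= 12.20

12.20


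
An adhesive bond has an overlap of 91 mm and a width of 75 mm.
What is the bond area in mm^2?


Bond area = overlap * width
= 91 * 75
= 6825 mm^2

6825


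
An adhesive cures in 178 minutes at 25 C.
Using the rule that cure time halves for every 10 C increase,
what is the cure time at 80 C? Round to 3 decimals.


Factor = 2^((80 - 25) / 10) = 45.2548
Cure time = 178 / 45.2548
= 3.933 minutes

3.933


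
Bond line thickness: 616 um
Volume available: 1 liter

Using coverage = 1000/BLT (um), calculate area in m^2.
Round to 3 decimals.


1 L = 1e6 mm^3, thickness = 616 um = 0.616 mm
Area = 1e6 / 0.616 mm^2 = (1e6 / 0.616) / 1e6 m^2 = 1000 / 616 m^2
= 1.623 m^2

1.623


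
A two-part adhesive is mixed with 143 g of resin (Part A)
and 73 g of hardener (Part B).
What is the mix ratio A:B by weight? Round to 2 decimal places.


Mix ratio = mass_A / mass_B
= 143 / 73
= 1.96

1.96


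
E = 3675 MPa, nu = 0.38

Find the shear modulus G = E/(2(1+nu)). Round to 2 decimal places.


G = 3675 / (2 * 1.38)
= 1331.52 MPa

1331.52


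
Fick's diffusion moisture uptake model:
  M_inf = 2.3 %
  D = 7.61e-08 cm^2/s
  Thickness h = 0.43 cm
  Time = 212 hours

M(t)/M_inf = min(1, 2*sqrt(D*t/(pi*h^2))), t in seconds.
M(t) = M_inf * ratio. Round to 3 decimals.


t_sec = 212 * 3600 = 763200
ratio = 2*sqrt(7.61e-08*763200/(pi*0.43^2))
= min(1, 0.632409)
= 0.632409
M(t) = 2.3 * 0.632409 = 1.455 %

1.455


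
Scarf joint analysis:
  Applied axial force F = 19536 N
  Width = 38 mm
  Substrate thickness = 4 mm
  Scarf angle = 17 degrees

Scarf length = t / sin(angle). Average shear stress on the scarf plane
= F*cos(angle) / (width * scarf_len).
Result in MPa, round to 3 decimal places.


Scarf length = 4 / sin(17 deg) = 13.6812 mm
cos(17 deg) = 0.956305
Shear = 19536 * 0.956305 / (38 * 13.6812)
= 35.936 MPa

35.936


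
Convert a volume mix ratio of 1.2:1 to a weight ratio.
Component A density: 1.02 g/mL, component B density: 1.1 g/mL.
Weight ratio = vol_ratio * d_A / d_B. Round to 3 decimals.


= 1.2 * 1.02 / 1.1 = 1.113

1.113


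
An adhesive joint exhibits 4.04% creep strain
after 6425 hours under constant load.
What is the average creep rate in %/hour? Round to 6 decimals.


Creep rate = strain / time
= 4.04 / 6425
= 0.000629 %/h

0.000629


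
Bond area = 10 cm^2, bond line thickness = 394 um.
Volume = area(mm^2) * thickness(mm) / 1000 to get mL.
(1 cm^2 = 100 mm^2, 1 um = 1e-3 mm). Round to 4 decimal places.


area_mm2 = 10 * 100 = 1000
blt_mm = 394 * 1e-3 = 0.394
vol_mm3 = 1000 * 0.394 = 394.0
vol_mL = 394.0 / 1000 = 0.3940 mL

0.3940


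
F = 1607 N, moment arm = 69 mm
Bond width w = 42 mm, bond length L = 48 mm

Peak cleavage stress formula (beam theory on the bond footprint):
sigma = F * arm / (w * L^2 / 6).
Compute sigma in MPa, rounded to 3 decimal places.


sigma = (1607 * 69) / (42 * 2304 / 6)
= 110883 * 6 / 96768
= 665298 / 96768
= 6.875 MPa

6.875


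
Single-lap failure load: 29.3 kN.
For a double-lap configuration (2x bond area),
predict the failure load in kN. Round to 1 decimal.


Failure load = 29.3 * 2 = 58.6 kN

58.6


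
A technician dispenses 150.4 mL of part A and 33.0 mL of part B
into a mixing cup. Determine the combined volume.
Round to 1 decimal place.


Combined volume = 150.4 + 33.0
= 183.4 mL

183.4


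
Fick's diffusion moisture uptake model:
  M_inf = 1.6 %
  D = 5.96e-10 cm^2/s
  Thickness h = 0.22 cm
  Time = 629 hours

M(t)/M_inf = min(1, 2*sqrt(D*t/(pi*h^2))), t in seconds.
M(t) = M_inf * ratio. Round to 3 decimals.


t_sec = 629 * 3600 = 2264400
ratio = 2*sqrt(5.96e-10*2264400/(pi*0.22^2))
= min(1, 0.188422)
= 0.188422
M(t) = 1.6 * 0.188422 = 0.301 %

0.301


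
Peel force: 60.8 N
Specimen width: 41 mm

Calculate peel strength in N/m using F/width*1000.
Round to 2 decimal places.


Peel strength = 60.8 / 41 * 1000 = 1482.93 N/m

1482.93


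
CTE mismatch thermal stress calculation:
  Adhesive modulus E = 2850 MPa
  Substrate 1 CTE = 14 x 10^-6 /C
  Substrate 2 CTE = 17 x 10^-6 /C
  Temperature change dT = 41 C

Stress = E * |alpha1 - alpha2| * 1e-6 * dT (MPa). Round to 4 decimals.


delta_alpha = |14 - 17| = 3 x 10^-6/C
Stress = 2850 * 3e-6 * 41
= 0.3506 MPa

0.3506


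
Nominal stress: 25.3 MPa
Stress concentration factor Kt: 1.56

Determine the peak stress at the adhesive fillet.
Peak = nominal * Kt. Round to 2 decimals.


Peak stress = 25.3 * 1.56
= 39.47 MPa

39.47


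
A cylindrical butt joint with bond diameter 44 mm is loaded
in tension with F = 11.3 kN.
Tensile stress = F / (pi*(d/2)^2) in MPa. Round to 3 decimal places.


Area = pi * (44/2)^2 = 1520.5308 mm^2
Stress = 11.3*1000 / 1520.5308
= 7.432 MPa

7.432


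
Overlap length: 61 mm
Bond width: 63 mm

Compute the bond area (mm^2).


Bond area = 61 * 63 = 3843 mm^2

3843


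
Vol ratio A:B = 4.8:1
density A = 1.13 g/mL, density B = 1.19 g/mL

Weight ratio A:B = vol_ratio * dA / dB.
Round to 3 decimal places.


Weight ratio = 4.8 * 1.13 / 1.19
= 4.558

4.558


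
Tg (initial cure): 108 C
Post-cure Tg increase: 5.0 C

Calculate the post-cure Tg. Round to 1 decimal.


Post-cure Tg = 108 + 5.0 = 113.0 C

113.0


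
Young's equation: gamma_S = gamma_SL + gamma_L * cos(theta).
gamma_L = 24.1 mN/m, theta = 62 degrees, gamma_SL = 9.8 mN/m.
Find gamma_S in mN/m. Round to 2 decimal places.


cos(62 deg) = 0.469472
gamma_S = 9.8 + 24.1 * 0.469472
= 21.11 mN/m

21.11


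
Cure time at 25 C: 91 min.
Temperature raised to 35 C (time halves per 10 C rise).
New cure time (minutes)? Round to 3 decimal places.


Acceleration factor = 2^(10/10) = 2.0000
New time = 91 / 2.0000 = 45.500 min

45.500


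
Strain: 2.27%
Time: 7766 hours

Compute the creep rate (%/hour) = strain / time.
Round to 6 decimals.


Creep rate = 2.27 / 7766
= 0.000292 %/h

0.000292


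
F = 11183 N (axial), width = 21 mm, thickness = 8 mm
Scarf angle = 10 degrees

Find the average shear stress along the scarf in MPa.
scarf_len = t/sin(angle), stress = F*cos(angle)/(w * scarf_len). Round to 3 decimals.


scarf_len = 8/sin(10 deg) = 46.0702
cos(10 deg) = 0.984808
stress = 11183*0.984808/(21*46.0702) = 11.383 MPa

11.383


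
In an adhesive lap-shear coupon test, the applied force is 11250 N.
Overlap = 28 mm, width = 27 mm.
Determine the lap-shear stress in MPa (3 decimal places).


stress = F / (overlap * width)
= 11250 / (28 * 27)
= 14.881 MPa

14.881


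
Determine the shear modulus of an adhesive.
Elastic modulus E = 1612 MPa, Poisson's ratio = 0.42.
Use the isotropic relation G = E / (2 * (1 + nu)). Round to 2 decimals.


G = 1612 / (2*(1+0.42)) = 1612 / 2.84
= 567.61 MPa

567.61


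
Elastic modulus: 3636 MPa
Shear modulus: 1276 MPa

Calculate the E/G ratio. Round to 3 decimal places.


E / G = 3636 / 1276 = 2.850

2.850


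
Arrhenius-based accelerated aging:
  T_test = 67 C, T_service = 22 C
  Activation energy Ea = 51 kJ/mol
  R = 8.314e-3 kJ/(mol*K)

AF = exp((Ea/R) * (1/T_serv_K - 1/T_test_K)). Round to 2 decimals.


T_test_K = 340.15, T_serv_K = 295.15
AF = exp((51/8.314e-3) * (1/295.15 - 1/340.15))
= 15.64

15.64


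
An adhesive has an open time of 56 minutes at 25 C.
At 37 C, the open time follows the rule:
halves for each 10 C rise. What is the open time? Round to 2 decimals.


Factor = 2^((37-25)/10) = 2.2974
Open time = 56 / 2.2974 = 24.38 min

24.38


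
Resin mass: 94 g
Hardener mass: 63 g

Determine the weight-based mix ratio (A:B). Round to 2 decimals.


Ratio = 94 / 63 = 1.49

1.49


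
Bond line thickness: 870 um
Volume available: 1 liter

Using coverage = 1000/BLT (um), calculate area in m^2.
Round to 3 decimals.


1 L = 1e6 mm^3, thickness = 870 um = 0.87 mm
Area = 1e6 / 0.87 mm^2 = (1e6 / 0.87) / 1e6 m^2 = 1000 / 870 m^2
= 1.149 m^2

1.149


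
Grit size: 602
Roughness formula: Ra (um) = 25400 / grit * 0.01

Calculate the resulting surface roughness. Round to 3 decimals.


Ra = 25400 / 602 * 0.01
= 0.422 um

0.422


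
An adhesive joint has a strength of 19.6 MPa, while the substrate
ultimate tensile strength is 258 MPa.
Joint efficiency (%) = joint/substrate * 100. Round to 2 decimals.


Efficiency = 19.6 / 258 * 100
= 7.60%

7.60


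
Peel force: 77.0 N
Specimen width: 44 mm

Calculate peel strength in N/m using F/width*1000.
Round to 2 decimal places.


Peel strength = 77.0 / 44 * 1000 = 1750.00 N/m

1750.00


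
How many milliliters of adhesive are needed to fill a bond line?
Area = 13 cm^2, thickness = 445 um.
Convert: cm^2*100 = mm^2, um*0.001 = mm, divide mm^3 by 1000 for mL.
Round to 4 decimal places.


= (13 * 100) * (445 * 0.001) / 1000
= 0.5785 mL

0.5785


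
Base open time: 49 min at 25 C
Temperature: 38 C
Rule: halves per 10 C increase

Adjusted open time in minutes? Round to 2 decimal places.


Acceleration = 2^((38-25)/10) = 2.4623
Open time = 49 / 2.4623 = 19.90 min

19.90


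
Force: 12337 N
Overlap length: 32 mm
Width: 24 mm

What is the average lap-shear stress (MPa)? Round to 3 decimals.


Average shear stress = F / (overlap * width)
= 12337 / (32 * 24)
= 16.064 MPa

16.064


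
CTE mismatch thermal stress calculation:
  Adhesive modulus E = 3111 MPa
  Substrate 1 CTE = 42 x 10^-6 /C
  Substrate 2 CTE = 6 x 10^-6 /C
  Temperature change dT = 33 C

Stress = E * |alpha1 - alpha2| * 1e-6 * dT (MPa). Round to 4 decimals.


delta_alpha = |42 - 6| = 36 x 10^-6/C
Stress = 3111 * 36e-6 * 33
= 3.6959 MPa

3.6959


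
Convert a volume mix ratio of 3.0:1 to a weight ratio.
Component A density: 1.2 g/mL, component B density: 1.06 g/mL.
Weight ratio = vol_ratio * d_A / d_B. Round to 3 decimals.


= 3.0 * 1.2 / 1.06 = 3.396

3.396


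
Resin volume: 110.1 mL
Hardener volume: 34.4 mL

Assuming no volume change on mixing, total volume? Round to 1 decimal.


V_total = 110.1 + 34.4 = 144.5 mL

144.5


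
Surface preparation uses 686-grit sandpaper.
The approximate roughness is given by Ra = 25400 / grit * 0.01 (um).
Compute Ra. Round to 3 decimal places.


Ra = 25400 / 686 * 0.01
= 254 / 686
= 0.370 um

0.370


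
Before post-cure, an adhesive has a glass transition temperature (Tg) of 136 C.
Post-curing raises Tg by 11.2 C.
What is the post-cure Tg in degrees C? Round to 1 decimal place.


Tg_post = Tg_base + delta_Tg
= 136 + 11.2
= 147.2 C

147.2


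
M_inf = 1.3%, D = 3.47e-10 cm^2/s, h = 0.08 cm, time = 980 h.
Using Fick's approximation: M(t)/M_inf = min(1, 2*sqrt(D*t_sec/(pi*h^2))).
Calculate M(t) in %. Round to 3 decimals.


t = 3528000 s
ratio = min(1, 2*sqrt(3.47e-10*3528000/(pi*0.0064)))
= 0.493508
M(t) = 1.3 * 0.493508 = 0.642%

0.642


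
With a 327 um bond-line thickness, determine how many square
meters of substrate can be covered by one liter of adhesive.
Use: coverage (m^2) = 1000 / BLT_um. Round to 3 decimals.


Coverage = 1000 / 327 = 3.058 m^2

3.058


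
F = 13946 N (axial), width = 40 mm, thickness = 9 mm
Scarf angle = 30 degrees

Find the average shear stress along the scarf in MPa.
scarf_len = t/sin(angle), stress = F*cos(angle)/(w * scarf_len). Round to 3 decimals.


scarf_len = 9/sin(30 deg) = 18.0000
cos(30 deg) = 0.866025
stress = 13946*0.866025/(40*18.0000) = 16.774 MPa

16.774


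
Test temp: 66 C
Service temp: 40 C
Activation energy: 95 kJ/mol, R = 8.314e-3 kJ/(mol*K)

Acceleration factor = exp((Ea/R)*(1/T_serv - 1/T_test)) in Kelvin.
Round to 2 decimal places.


AF = exp((95/0.008314)*(1/313.15 - 1/339.15))
= 16.40

16.40
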